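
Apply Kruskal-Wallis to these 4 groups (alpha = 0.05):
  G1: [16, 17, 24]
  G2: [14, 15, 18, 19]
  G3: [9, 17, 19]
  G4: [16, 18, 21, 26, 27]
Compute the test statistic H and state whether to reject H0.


Step 1: Combine all N = 15 observations and assign midranks.
sorted (value, group, rank): (9,G3,1), (14,G2,2), (15,G2,3), (16,G1,4.5), (16,G4,4.5), (17,G1,6.5), (17,G3,6.5), (18,G2,8.5), (18,G4,8.5), (19,G2,10.5), (19,G3,10.5), (21,G4,12), (24,G1,13), (26,G4,14), (27,G4,15)
Step 2: Sum ranks within each group.
R_1 = 24 (n_1 = 3)
R_2 = 24 (n_2 = 4)
R_3 = 18 (n_3 = 3)
R_4 = 54 (n_4 = 5)
Step 3: H = 12/(N(N+1)) * sum(R_i^2/n_i) - 3(N+1)
     = 12/(15*16) * (24^2/3 + 24^2/4 + 18^2/3 + 54^2/5) - 3*16
     = 0.050000 * 1027.2 - 48
     = 3.360000.
Step 4: Ties present; correction factor C = 1 - 24/(15^3 - 15) = 0.992857. Corrected H = 3.360000 / 0.992857 = 3.384173.
Step 5: Under H0, H ~ chi^2(3); p-value = 0.336098.
Step 6: alpha = 0.05. fail to reject H0.

H = 3.3842, df = 3, p = 0.336098, fail to reject H0.


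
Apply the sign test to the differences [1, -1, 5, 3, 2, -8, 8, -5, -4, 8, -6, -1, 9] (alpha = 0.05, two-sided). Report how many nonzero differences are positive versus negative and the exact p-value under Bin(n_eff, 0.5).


Step 1: Discard zero differences. Original n = 13; n_eff = number of nonzero differences = 13.
Nonzero differences (with sign): +1, -1, +5, +3, +2, -8, +8, -5, -4, +8, -6, -1, +9
Step 2: Count signs: positive = 7, negative = 6.
Step 3: Under H0: P(positive) = 0.5, so the number of positives S ~ Bin(13, 0.5).
Step 4: Two-sided exact p-value = sum of Bin(13,0.5) probabilities at or below the observed probability = 1.000000.
Step 5: alpha = 0.05. fail to reject H0.

n_eff = 13, pos = 7, neg = 6, p = 1.000000, fail to reject H0.


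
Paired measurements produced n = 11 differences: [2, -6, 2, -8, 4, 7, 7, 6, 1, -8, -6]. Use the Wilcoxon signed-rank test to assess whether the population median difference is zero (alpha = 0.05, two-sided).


Step 1: Drop any zero differences (none here) and take |d_i|.
|d| = [2, 6, 2, 8, 4, 7, 7, 6, 1, 8, 6]
Step 2: Midrank |d_i| (ties get averaged ranks).
ranks: |2|->2.5, |6|->6, |2|->2.5, |8|->10.5, |4|->4, |7|->8.5, |7|->8.5, |6|->6, |1|->1, |8|->10.5, |6|->6
Step 3: Attach original signs; sum ranks with positive sign and with negative sign.
W+ = 2.5 + 2.5 + 4 + 8.5 + 8.5 + 6 + 1 = 33
W- = 6 + 10.5 + 10.5 + 6 = 33
(Check: W+ + W- = 66 should equal n(n+1)/2 = 66.)
Step 4: Test statistic W = min(W+, W-) = 33.
Step 5: Ties in |d|, so use the tie-corrected normal approximation.
        E[W] = n(n+1)/4 = 11*12/4 = 33.
        Tie groups: |d|=2 (t=2), |d|=6 (t=3), |d|=7 (t=2), |d|=8 (t=2); sum(t^3 - t) = 42.
        Var[W] = n(n+1)(2n+1)/24 - sum(t^3-t)/48 = 3036/24 - 42/48 = 125.625.
        z = (W - E[W]) / sqrt(Var[W]) = (33 - 33) / 11.2083 = 0.0000.
        Two-sided p = 2*Phi(z) = 1.000000.
Step 6: alpha = 0.05. fail to reject H0.

W+ = 33, W- = 33, W = min = 33, p = 1.000000, fail to reject H0.


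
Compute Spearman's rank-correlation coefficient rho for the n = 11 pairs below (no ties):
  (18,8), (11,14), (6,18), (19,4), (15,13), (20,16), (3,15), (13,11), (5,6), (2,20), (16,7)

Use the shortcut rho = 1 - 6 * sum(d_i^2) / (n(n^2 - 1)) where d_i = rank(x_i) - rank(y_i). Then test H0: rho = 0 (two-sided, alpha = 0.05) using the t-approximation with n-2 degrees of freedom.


Step 1: Rank x and y separately (midranks; no ties here).
rank(x): 18->9, 11->5, 6->4, 19->10, 15->7, 20->11, 3->2, 13->6, 5->3, 2->1, 16->8
rank(y): 8->4, 14->7, 18->10, 4->1, 13->6, 16->9, 15->8, 11->5, 6->2, 20->11, 7->3
Step 2: d_i = R_x(i) - R_y(i); compute d_i^2.
  (9-4)^2=25, (5-7)^2=4, (4-10)^2=36, (10-1)^2=81, (7-6)^2=1, (11-9)^2=4, (2-8)^2=36, (6-5)^2=1, (3-2)^2=1, (1-11)^2=100, (8-3)^2=25
sum(d^2) = 314.
Step 3: rho = 1 - 6*314 / (11*(11^2 - 1)) = 1 - 1884/1320 = -0.427273.
Step 4: Under H0, t = rho * sqrt((n-2)/(1-rho^2)) = -1.4177 ~ t(9).
Step 5: Two-sided p-value from the t-distribution with 9 df = 0.189944.
Step 6: alpha = 0.05. fail to reject H0.

rho = -0.4273, p = 0.189944, fail to reject H0 at alpha = 0.05.


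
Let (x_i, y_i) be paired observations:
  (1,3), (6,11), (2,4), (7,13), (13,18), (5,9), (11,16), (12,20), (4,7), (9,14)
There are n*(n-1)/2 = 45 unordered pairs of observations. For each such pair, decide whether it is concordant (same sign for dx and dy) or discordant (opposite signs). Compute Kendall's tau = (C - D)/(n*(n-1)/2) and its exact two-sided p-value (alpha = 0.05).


Step 1: Enumerate the 45 unordered pairs (i,j) with i<j and classify each by sign(x_j-x_i) * sign(y_j-y_i).
  (1,2):dx=+5,dy=+8->C; (1,3):dx=+1,dy=+1->C; (1,4):dx=+6,dy=+10->C; (1,5):dx=+12,dy=+15->C
  (1,6):dx=+4,dy=+6->C; (1,7):dx=+10,dy=+13->C; (1,8):dx=+11,dy=+17->C; (1,9):dx=+3,dy=+4->C
  (1,10):dx=+8,dy=+11->C; (2,3):dx=-4,dy=-7->C; (2,4):dx=+1,dy=+2->C; (2,5):dx=+7,dy=+7->C
  (2,6):dx=-1,dy=-2->C; (2,7):dx=+5,dy=+5->C; (2,8):dx=+6,dy=+9->C; (2,9):dx=-2,dy=-4->C
  (2,10):dx=+3,dy=+3->C; (3,4):dx=+5,dy=+9->C; (3,5):dx=+11,dy=+14->C; (3,6):dx=+3,dy=+5->C
  (3,7):dx=+9,dy=+12->C; (3,8):dx=+10,dy=+16->C; (3,9):dx=+2,dy=+3->C; (3,10):dx=+7,dy=+10->C
  (4,5):dx=+6,dy=+5->C; (4,6):dx=-2,dy=-4->C; (4,7):dx=+4,dy=+3->C; (4,8):dx=+5,dy=+7->C
  (4,9):dx=-3,dy=-6->C; (4,10):dx=+2,dy=+1->C; (5,6):dx=-8,dy=-9->C; (5,7):dx=-2,dy=-2->C
  (5,8):dx=-1,dy=+2->D; (5,9):dx=-9,dy=-11->C; (5,10):dx=-4,dy=-4->C; (6,7):dx=+6,dy=+7->C
  (6,8):dx=+7,dy=+11->C; (6,9):dx=-1,dy=-2->C; (6,10):dx=+4,dy=+5->C; (7,8):dx=+1,dy=+4->C
  (7,9):dx=-7,dy=-9->C; (7,10):dx=-2,dy=-2->C; (8,9):dx=-8,dy=-13->C; (8,10):dx=-3,dy=-6->C
  (9,10):dx=+5,dy=+7->C
Step 2: C = 44, D = 1, total pairs = 45.
Step 3: tau = (C - D)/(n(n-1)/2) = (44 - 1)/45 = 0.955556.
Step 4: Exact two-sided p-value (enumerate n! = 3628800 permutations of y under H0): p = 0.000006.
Step 5: alpha = 0.05. reject H0.

tau_b = 0.9556 (C=44, D=1), p = 0.000006, reject H0.


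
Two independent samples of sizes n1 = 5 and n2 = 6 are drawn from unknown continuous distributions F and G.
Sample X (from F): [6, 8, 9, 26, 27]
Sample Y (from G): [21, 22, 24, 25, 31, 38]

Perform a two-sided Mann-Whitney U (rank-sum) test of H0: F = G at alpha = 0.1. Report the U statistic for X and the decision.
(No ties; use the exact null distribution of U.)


Step 1: Combine and sort all 11 observations; assign midranks.
sorted (value, group): (6,X), (8,X), (9,X), (21,Y), (22,Y), (24,Y), (25,Y), (26,X), (27,X), (31,Y), (38,Y)
ranks: 6->1, 8->2, 9->3, 21->4, 22->5, 24->6, 25->7, 26->8, 27->9, 31->10, 38->11
Step 2: Rank sum for X: R1 = 1 + 2 + 3 + 8 + 9 = 23.
Step 3: U_X = R1 - n1(n1+1)/2 = 23 - 5*6/2 = 23 - 15 = 8.
       U_Y = n1*n2 - U_X = 30 - 8 = 22.
Step 4: No ties, so the exact null distribution of U (based on enumerating the C(11,5) = 462 equally likely rank assignments) gives the two-sided p-value.
Step 5: p-value = 0.246753; compare to alpha = 0.1. fail to reject H0.

U_X = 8, p = 0.246753, fail to reject H0 at alpha = 0.1.


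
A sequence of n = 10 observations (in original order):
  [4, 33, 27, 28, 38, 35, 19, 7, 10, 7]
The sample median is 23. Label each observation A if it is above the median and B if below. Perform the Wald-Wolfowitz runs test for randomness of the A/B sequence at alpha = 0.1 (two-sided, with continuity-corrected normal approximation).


Step 1: Compute median = 23; label A = above, B = below.
Labels in order: BAAAAABBBB  (n_A = 5, n_B = 5)
Step 2: Count runs R = 3.
Step 3: Under H0 (random ordering), E[R] = 2*n_A*n_B/(n_A+n_B) + 1 = 2*5*5/10 + 1 = 6.0000.
        Var[R] = 2*n_A*n_B*(2*n_A*n_B - n_A - n_B) / ((n_A+n_B)^2 * (n_A+n_B-1)) = 2000/900 = 2.2222.
        SD[R] = 1.4907.
Step 4: Continuity-corrected z = (R + 0.5 - E[R]) / SD[R] = (3 + 0.5 - 6.0000) / 1.4907 = -1.6771.
Step 5: Two-sided p-value via normal approximation = 2*(1 - Phi(|z|)) = 0.093533.
Step 6: alpha = 0.1. reject H0.

R = 3, z = -1.6771, p = 0.093533, reject H0.


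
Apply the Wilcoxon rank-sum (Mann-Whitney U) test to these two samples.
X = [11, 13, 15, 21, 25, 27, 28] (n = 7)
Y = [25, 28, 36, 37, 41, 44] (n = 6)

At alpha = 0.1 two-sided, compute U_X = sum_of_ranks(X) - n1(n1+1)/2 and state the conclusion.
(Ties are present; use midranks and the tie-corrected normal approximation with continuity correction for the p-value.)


Step 1: Combine and sort all 13 observations; assign midranks.
sorted (value, group): (11,X), (13,X), (15,X), (21,X), (25,X), (25,Y), (27,X), (28,X), (28,Y), (36,Y), (37,Y), (41,Y), (44,Y)
ranks: 11->1, 13->2, 15->3, 21->4, 25->5.5, 25->5.5, 27->7, 28->8.5, 28->8.5, 36->10, 37->11, 41->12, 44->13
Step 2: Rank sum for X: R1 = 1 + 2 + 3 + 4 + 5.5 + 7 + 8.5 = 31.
Step 3: U_X = R1 - n1(n1+1)/2 = 31 - 7*8/2 = 31 - 28 = 3.
       U_Y = n1*n2 - U_X = 42 - 3 = 39.
Step 4: Ties are present, so use the tie-corrected normal approximation (with continuity correction) for the p-value.
Step 5: p-value = 0.012180; compare to alpha = 0.1. reject H0.

U_X = 3, p = 0.012180, reject H0 at alpha = 0.1.


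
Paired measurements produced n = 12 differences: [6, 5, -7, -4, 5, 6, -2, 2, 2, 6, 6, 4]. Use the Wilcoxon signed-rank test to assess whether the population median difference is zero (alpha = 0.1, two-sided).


Step 1: Drop any zero differences (none here) and take |d_i|.
|d| = [6, 5, 7, 4, 5, 6, 2, 2, 2, 6, 6, 4]
Step 2: Midrank |d_i| (ties get averaged ranks).
ranks: |6|->9.5, |5|->6.5, |7|->12, |4|->4.5, |5|->6.5, |6|->9.5, |2|->2, |2|->2, |2|->2, |6|->9.5, |6|->9.5, |4|->4.5
Step 3: Attach original signs; sum ranks with positive sign and with negative sign.
W+ = 9.5 + 6.5 + 6.5 + 9.5 + 2 + 2 + 9.5 + 9.5 + 4.5 = 59.5
W- = 12 + 4.5 + 2 = 18.5
(Check: W+ + W- = 78 should equal n(n+1)/2 = 78.)
Step 4: Test statistic W = min(W+, W-) = 18.5.
Step 5: Ties in |d|, so use the tie-corrected normal approximation.
        E[W] = n(n+1)/4 = 12*13/4 = 39.
        Tie groups: |d|=2 (t=3), |d|=4 (t=2), |d|=5 (t=2), |d|=6 (t=4); sum(t^3 - t) = 96.
        Var[W] = n(n+1)(2n+1)/24 - sum(t^3-t)/48 = 3900/24 - 96/48 = 160.5.
        z = (W - E[W]) / sqrt(Var[W]) = (18.5 - 39) / 12.6689 = -1.6181.
        Two-sided p = 2*Phi(z) = 0.105632.
Step 6: alpha = 0.1. fail to reject H0.

W+ = 59.5, W- = 18.5, W = min = 18.5, p = 0.105632, fail to reject H0.


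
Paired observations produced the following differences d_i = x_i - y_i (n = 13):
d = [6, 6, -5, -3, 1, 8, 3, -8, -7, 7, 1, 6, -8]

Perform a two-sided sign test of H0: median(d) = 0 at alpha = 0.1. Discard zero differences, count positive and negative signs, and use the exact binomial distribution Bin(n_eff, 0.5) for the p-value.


Step 1: Discard zero differences. Original n = 13; n_eff = number of nonzero differences = 13.
Nonzero differences (with sign): +6, +6, -5, -3, +1, +8, +3, -8, -7, +7, +1, +6, -8
Step 2: Count signs: positive = 8, negative = 5.
Step 3: Under H0: P(positive) = 0.5, so the number of positives S ~ Bin(13, 0.5).
Step 4: Two-sided exact p-value = sum of Bin(13,0.5) probabilities at or below the observed probability = 0.581055.
Step 5: alpha = 0.1. fail to reject H0.

n_eff = 13, pos = 8, neg = 5, p = 0.581055, fail to reject H0.


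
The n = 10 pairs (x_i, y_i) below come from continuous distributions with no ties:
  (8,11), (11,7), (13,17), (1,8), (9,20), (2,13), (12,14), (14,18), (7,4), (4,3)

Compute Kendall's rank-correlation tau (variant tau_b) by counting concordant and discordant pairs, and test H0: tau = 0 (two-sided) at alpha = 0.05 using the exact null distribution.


Step 1: Enumerate the 45 unordered pairs (i,j) with i<j and classify each by sign(x_j-x_i) * sign(y_j-y_i).
  (1,2):dx=+3,dy=-4->D; (1,3):dx=+5,dy=+6->C; (1,4):dx=-7,dy=-3->C; (1,5):dx=+1,dy=+9->C
  (1,6):dx=-6,dy=+2->D; (1,7):dx=+4,dy=+3->C; (1,8):dx=+6,dy=+7->C; (1,9):dx=-1,dy=-7->C
  (1,10):dx=-4,dy=-8->C; (2,3):dx=+2,dy=+10->C; (2,4):dx=-10,dy=+1->D; (2,5):dx=-2,dy=+13->D
  (2,6):dx=-9,dy=+6->D; (2,7):dx=+1,dy=+7->C; (2,8):dx=+3,dy=+11->C; (2,9):dx=-4,dy=-3->C
  (2,10):dx=-7,dy=-4->C; (3,4):dx=-12,dy=-9->C; (3,5):dx=-4,dy=+3->D; (3,6):dx=-11,dy=-4->C
  (3,7):dx=-1,dy=-3->C; (3,8):dx=+1,dy=+1->C; (3,9):dx=-6,dy=-13->C; (3,10):dx=-9,dy=-14->C
  (4,5):dx=+8,dy=+12->C; (4,6):dx=+1,dy=+5->C; (4,7):dx=+11,dy=+6->C; (4,8):dx=+13,dy=+10->C
  (4,9):dx=+6,dy=-4->D; (4,10):dx=+3,dy=-5->D; (5,6):dx=-7,dy=-7->C; (5,7):dx=+3,dy=-6->D
  (5,8):dx=+5,dy=-2->D; (5,9):dx=-2,dy=-16->C; (5,10):dx=-5,dy=-17->C; (6,7):dx=+10,dy=+1->C
  (6,8):dx=+12,dy=+5->C; (6,9):dx=+5,dy=-9->D; (6,10):dx=+2,dy=-10->D; (7,8):dx=+2,dy=+4->C
  (7,9):dx=-5,dy=-10->C; (7,10):dx=-8,dy=-11->C; (8,9):dx=-7,dy=-14->C; (8,10):dx=-10,dy=-15->C
  (9,10):dx=-3,dy=-1->C
Step 2: C = 33, D = 12, total pairs = 45.
Step 3: tau = (C - D)/(n(n-1)/2) = (33 - 12)/45 = 0.466667.
Step 4: Exact two-sided p-value (enumerate n! = 3628800 permutations of y under H0): p = 0.072550.
Step 5: alpha = 0.05. fail to reject H0.

tau_b = 0.4667 (C=33, D=12), p = 0.072550, fail to reject H0.


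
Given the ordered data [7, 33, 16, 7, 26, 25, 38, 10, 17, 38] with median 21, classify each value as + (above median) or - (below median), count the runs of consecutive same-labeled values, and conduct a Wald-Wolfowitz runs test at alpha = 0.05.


Step 1: Compute median = 21; label A = above, B = below.
Labels in order: BABBAAABBA  (n_A = 5, n_B = 5)
Step 2: Count runs R = 6.
Step 3: Under H0 (random ordering), E[R] = 2*n_A*n_B/(n_A+n_B) + 1 = 2*5*5/10 + 1 = 6.0000.
        Var[R] = 2*n_A*n_B*(2*n_A*n_B - n_A - n_B) / ((n_A+n_B)^2 * (n_A+n_B-1)) = 2000/900 = 2.2222.
        SD[R] = 1.4907.
Step 4: R = E[R], so z = 0 with no continuity correction.
Step 5: Two-sided p-value via normal approximation = 2*(1 - Phi(|z|)) = 1.000000.
Step 6: alpha = 0.05. fail to reject H0.

R = 6, z = 0.0000, p = 1.000000, fail to reject H0.


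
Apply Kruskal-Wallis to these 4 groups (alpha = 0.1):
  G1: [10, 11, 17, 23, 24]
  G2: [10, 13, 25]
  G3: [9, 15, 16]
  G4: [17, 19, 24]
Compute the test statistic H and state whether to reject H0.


Step 1: Combine all N = 14 observations and assign midranks.
sorted (value, group, rank): (9,G3,1), (10,G1,2.5), (10,G2,2.5), (11,G1,4), (13,G2,5), (15,G3,6), (16,G3,7), (17,G1,8.5), (17,G4,8.5), (19,G4,10), (23,G1,11), (24,G1,12.5), (24,G4,12.5), (25,G2,14)
Step 2: Sum ranks within each group.
R_1 = 38.5 (n_1 = 5)
R_2 = 21.5 (n_2 = 3)
R_3 = 14 (n_3 = 3)
R_4 = 31 (n_4 = 3)
Step 3: H = 12/(N(N+1)) * sum(R_i^2/n_i) - 3(N+1)
     = 12/(14*15) * (38.5^2/5 + 21.5^2/3 + 14^2/3 + 31^2/3) - 3*15
     = 0.057143 * 836.2 - 45
     = 2.782857.
Step 4: Ties present; correction factor C = 1 - 18/(14^3 - 14) = 0.993407. Corrected H = 2.782857 / 0.993407 = 2.801327.
Step 5: Under H0, H ~ chi^2(3); p-value = 0.423281.
Step 6: alpha = 0.1. fail to reject H0.

H = 2.8013, df = 3, p = 0.423281, fail to reject H0.


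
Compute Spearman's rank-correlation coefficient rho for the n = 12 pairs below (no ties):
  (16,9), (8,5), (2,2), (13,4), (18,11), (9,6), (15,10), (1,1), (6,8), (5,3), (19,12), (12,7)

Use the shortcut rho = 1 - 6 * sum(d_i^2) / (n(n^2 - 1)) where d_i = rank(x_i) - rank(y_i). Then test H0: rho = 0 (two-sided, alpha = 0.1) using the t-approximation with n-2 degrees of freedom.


Step 1: Rank x and y separately (midranks; no ties here).
rank(x): 16->10, 8->5, 2->2, 13->8, 18->11, 9->6, 15->9, 1->1, 6->4, 5->3, 19->12, 12->7
rank(y): 9->9, 5->5, 2->2, 4->4, 11->11, 6->6, 10->10, 1->1, 8->8, 3->3, 12->12, 7->7
Step 2: d_i = R_x(i) - R_y(i); compute d_i^2.
  (10-9)^2=1, (5-5)^2=0, (2-2)^2=0, (8-4)^2=16, (11-11)^2=0, (6-6)^2=0, (9-10)^2=1, (1-1)^2=0, (4-8)^2=16, (3-3)^2=0, (12-12)^2=0, (7-7)^2=0
sum(d^2) = 34.
Step 3: rho = 1 - 6*34 / (12*(12^2 - 1)) = 1 - 204/1716 = 0.881119.
Step 4: Under H0, t = rho * sqrt((n-2)/(1-rho^2)) = 5.8921 ~ t(10).
Step 5: Two-sided p-value from the t-distribution with 10 df = 0.000153.
Step 6: alpha = 0.1. reject H0.

rho = 0.8811, p = 0.000153, reject H0 at alpha = 0.1.


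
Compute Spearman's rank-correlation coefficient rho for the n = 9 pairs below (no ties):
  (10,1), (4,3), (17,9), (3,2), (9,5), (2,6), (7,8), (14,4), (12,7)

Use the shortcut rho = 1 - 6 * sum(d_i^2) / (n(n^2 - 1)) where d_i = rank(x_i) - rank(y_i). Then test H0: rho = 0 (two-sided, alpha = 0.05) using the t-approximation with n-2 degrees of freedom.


Step 1: Rank x and y separately (midranks; no ties here).
rank(x): 10->6, 4->3, 17->9, 3->2, 9->5, 2->1, 7->4, 14->8, 12->7
rank(y): 1->1, 3->3, 9->9, 2->2, 5->5, 6->6, 8->8, 4->4, 7->7
Step 2: d_i = R_x(i) - R_y(i); compute d_i^2.
  (6-1)^2=25, (3-3)^2=0, (9-9)^2=0, (2-2)^2=0, (5-5)^2=0, (1-6)^2=25, (4-8)^2=16, (8-4)^2=16, (7-7)^2=0
sum(d^2) = 82.
Step 3: rho = 1 - 6*82 / (9*(9^2 - 1)) = 1 - 492/720 = 0.316667.
Step 4: Under H0, t = rho * sqrt((n-2)/(1-rho^2)) = 0.8833 ~ t(7).
Step 5: Two-sided p-value from the t-distribution with 7 df = 0.406397.
Step 6: alpha = 0.05. fail to reject H0.

rho = 0.3167, p = 0.406397, fail to reject H0 at alpha = 0.05.


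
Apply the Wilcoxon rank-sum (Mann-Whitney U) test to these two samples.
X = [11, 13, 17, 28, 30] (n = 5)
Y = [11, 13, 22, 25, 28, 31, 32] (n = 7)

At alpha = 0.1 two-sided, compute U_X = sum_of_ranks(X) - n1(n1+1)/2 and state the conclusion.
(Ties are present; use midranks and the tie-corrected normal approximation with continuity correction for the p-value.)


Step 1: Combine and sort all 12 observations; assign midranks.
sorted (value, group): (11,X), (11,Y), (13,X), (13,Y), (17,X), (22,Y), (25,Y), (28,X), (28,Y), (30,X), (31,Y), (32,Y)
ranks: 11->1.5, 11->1.5, 13->3.5, 13->3.5, 17->5, 22->6, 25->7, 28->8.5, 28->8.5, 30->10, 31->11, 32->12
Step 2: Rank sum for X: R1 = 1.5 + 3.5 + 5 + 8.5 + 10 = 28.5.
Step 3: U_X = R1 - n1(n1+1)/2 = 28.5 - 5*6/2 = 28.5 - 15 = 13.5.
       U_Y = n1*n2 - U_X = 35 - 13.5 = 21.5.
Step 4: Ties are present, so use the tie-corrected normal approximation (with continuity correction) for the p-value.
Step 5: p-value = 0.567726; compare to alpha = 0.1. fail to reject H0.

U_X = 13.5, p = 0.567726, fail to reject H0 at alpha = 0.1.


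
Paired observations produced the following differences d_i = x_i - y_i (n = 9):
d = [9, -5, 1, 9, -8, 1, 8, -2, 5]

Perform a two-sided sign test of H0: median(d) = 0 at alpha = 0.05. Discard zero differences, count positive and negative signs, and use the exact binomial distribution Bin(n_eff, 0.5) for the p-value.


Step 1: Discard zero differences. Original n = 9; n_eff = number of nonzero differences = 9.
Nonzero differences (with sign): +9, -5, +1, +9, -8, +1, +8, -2, +5
Step 2: Count signs: positive = 6, negative = 3.
Step 3: Under H0: P(positive) = 0.5, so the number of positives S ~ Bin(9, 0.5).
Step 4: Two-sided exact p-value = sum of Bin(9,0.5) probabilities at or below the observed probability = 0.507812.
Step 5: alpha = 0.05. fail to reject H0.

n_eff = 9, pos = 6, neg = 3, p = 0.507812, fail to reject H0.


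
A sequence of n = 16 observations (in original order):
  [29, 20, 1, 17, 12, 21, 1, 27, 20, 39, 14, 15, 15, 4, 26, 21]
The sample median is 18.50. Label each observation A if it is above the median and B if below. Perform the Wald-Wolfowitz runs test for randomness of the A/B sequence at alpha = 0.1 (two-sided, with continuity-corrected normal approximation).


Step 1: Compute median = 18.50; label A = above, B = below.
Labels in order: AABBBABAAABBBBAA  (n_A = 8, n_B = 8)
Step 2: Count runs R = 7.
Step 3: Under H0 (random ordering), E[R] = 2*n_A*n_B/(n_A+n_B) + 1 = 2*8*8/16 + 1 = 9.0000.
        Var[R] = 2*n_A*n_B*(2*n_A*n_B - n_A - n_B) / ((n_A+n_B)^2 * (n_A+n_B-1)) = 14336/3840 = 3.7333.
        SD[R] = 1.9322.
Step 4: Continuity-corrected z = (R + 0.5 - E[R]) / SD[R] = (7 + 0.5 - 9.0000) / 1.9322 = -0.7763.
Step 5: Two-sided p-value via normal approximation = 2*(1 - Phi(|z|)) = 0.437558.
Step 6: alpha = 0.1. fail to reject H0.

R = 7, z = -0.7763, p = 0.437558, fail to reject H0.


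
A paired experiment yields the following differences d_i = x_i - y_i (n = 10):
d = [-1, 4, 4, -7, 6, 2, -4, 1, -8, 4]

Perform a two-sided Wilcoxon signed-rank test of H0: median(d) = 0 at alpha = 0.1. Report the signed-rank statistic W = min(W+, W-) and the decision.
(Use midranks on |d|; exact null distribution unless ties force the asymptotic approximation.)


Step 1: Drop any zero differences (none here) and take |d_i|.
|d| = [1, 4, 4, 7, 6, 2, 4, 1, 8, 4]
Step 2: Midrank |d_i| (ties get averaged ranks).
ranks: |1|->1.5, |4|->5.5, |4|->5.5, |7|->9, |6|->8, |2|->3, |4|->5.5, |1|->1.5, |8|->10, |4|->5.5
Step 3: Attach original signs; sum ranks with positive sign and with negative sign.
W+ = 5.5 + 5.5 + 8 + 3 + 1.5 + 5.5 = 29
W- = 1.5 + 9 + 5.5 + 10 = 26
(Check: W+ + W- = 55 should equal n(n+1)/2 = 55.)
Step 4: Test statistic W = min(W+, W-) = 26.
Step 5: Ties in |d|, so use the tie-corrected normal approximation.
        E[W] = n(n+1)/4 = 10*11/4 = 27.5.
        Tie groups: |d|=1 (t=2), |d|=4 (t=4); sum(t^3 - t) = 66.
        Var[W] = n(n+1)(2n+1)/24 - sum(t^3-t)/48 = 2310/24 - 66/48 = 94.875.
        z = (W - E[W]) / sqrt(Var[W]) = (26 - 27.5) / 9.7404 = -0.1540.
        Two-sided p = 2*Phi(z) = 0.877611.
Step 6: alpha = 0.1. fail to reject H0.

W+ = 29, W- = 26, W = min = 26, p = 0.877611, fail to reject H0.


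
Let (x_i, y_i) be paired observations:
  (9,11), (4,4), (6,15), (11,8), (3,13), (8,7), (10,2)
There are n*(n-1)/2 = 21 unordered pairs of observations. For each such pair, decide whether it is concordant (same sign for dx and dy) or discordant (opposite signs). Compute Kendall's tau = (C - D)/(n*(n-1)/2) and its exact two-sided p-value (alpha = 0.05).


Step 1: Enumerate the 21 unordered pairs (i,j) with i<j and classify each by sign(x_j-x_i) * sign(y_j-y_i).
  (1,2):dx=-5,dy=-7->C; (1,3):dx=-3,dy=+4->D; (1,4):dx=+2,dy=-3->D; (1,5):dx=-6,dy=+2->D
  (1,6):dx=-1,dy=-4->C; (1,7):dx=+1,dy=-9->D; (2,3):dx=+2,dy=+11->C; (2,4):dx=+7,dy=+4->C
  (2,5):dx=-1,dy=+9->D; (2,6):dx=+4,dy=+3->C; (2,7):dx=+6,dy=-2->D; (3,4):dx=+5,dy=-7->D
  (3,5):dx=-3,dy=-2->C; (3,6):dx=+2,dy=-8->D; (3,7):dx=+4,dy=-13->D; (4,5):dx=-8,dy=+5->D
  (4,6):dx=-3,dy=-1->C; (4,7):dx=-1,dy=-6->C; (5,6):dx=+5,dy=-6->D; (5,7):dx=+7,dy=-11->D
  (6,7):dx=+2,dy=-5->D
Step 2: C = 8, D = 13, total pairs = 21.
Step 3: tau = (C - D)/(n(n-1)/2) = (8 - 13)/21 = -0.238095.
Step 4: Exact two-sided p-value (enumerate n! = 5040 permutations of y under H0): p = 0.561905.
Step 5: alpha = 0.05. fail to reject H0.

tau_b = -0.2381 (C=8, D=13), p = 0.561905, fail to reject H0.


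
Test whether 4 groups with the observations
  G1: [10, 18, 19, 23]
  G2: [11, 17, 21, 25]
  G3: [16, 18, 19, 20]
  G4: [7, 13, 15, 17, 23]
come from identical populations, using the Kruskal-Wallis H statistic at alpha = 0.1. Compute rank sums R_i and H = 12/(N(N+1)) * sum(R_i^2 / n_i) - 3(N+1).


Step 1: Combine all N = 17 observations and assign midranks.
sorted (value, group, rank): (7,G4,1), (10,G1,2), (11,G2,3), (13,G4,4), (15,G4,5), (16,G3,6), (17,G2,7.5), (17,G4,7.5), (18,G1,9.5), (18,G3,9.5), (19,G1,11.5), (19,G3,11.5), (20,G3,13), (21,G2,14), (23,G1,15.5), (23,G4,15.5), (25,G2,17)
Step 2: Sum ranks within each group.
R_1 = 38.5 (n_1 = 4)
R_2 = 41.5 (n_2 = 4)
R_3 = 40 (n_3 = 4)
R_4 = 33 (n_4 = 5)
Step 3: H = 12/(N(N+1)) * sum(R_i^2/n_i) - 3(N+1)
     = 12/(17*18) * (38.5^2/4 + 41.5^2/4 + 40^2/4 + 33^2/5) - 3*18
     = 0.039216 * 1418.92 - 54
     = 1.644118.
Step 4: Ties present; correction factor C = 1 - 24/(17^3 - 17) = 0.995098. Corrected H = 1.644118 / 0.995098 = 1.652217.
Step 5: Under H0, H ~ chi^2(3); p-value = 0.647609.
Step 6: alpha = 0.1. fail to reject H0.

H = 1.6522, df = 3, p = 0.647609, fail to reject H0.


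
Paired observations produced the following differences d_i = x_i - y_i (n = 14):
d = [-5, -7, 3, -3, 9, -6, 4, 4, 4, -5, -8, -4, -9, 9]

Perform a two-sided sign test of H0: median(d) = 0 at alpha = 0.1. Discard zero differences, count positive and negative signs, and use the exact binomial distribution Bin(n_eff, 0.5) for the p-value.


Step 1: Discard zero differences. Original n = 14; n_eff = number of nonzero differences = 14.
Nonzero differences (with sign): -5, -7, +3, -3, +9, -6, +4, +4, +4, -5, -8, -4, -9, +9
Step 2: Count signs: positive = 6, negative = 8.
Step 3: Under H0: P(positive) = 0.5, so the number of positives S ~ Bin(14, 0.5).
Step 4: Two-sided exact p-value = sum of Bin(14,0.5) probabilities at or below the observed probability = 0.790527.
Step 5: alpha = 0.1. fail to reject H0.

n_eff = 14, pos = 6, neg = 8, p = 0.790527, fail to reject H0.


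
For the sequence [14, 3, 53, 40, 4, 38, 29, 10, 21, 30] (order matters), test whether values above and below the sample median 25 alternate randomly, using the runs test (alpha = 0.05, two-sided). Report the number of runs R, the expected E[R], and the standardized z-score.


Step 1: Compute median = 25; label A = above, B = below.
Labels in order: BBAABAABBA  (n_A = 5, n_B = 5)
Step 2: Count runs R = 6.
Step 3: Under H0 (random ordering), E[R] = 2*n_A*n_B/(n_A+n_B) + 1 = 2*5*5/10 + 1 = 6.0000.
        Var[R] = 2*n_A*n_B*(2*n_A*n_B - n_A - n_B) / ((n_A+n_B)^2 * (n_A+n_B-1)) = 2000/900 = 2.2222.
        SD[R] = 1.4907.
Step 4: R = E[R], so z = 0 with no continuity correction.
Step 5: Two-sided p-value via normal approximation = 2*(1 - Phi(|z|)) = 1.000000.
Step 6: alpha = 0.05. fail to reject H0.

R = 6, z = 0.0000, p = 1.000000, fail to reject H0.


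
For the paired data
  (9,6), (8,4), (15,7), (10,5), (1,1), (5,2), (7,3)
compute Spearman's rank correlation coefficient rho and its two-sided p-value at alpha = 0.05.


Step 1: Rank x and y separately (midranks; no ties here).
rank(x): 9->5, 8->4, 15->7, 10->6, 1->1, 5->2, 7->3
rank(y): 6->6, 4->4, 7->7, 5->5, 1->1, 2->2, 3->3
Step 2: d_i = R_x(i) - R_y(i); compute d_i^2.
  (5-6)^2=1, (4-4)^2=0, (7-7)^2=0, (6-5)^2=1, (1-1)^2=0, (2-2)^2=0, (3-3)^2=0
sum(d^2) = 2.
Step 3: rho = 1 - 6*2 / (7*(7^2 - 1)) = 1 - 12/336 = 0.964286.
Step 4: Under H0, t = rho * sqrt((n-2)/(1-rho^2)) = 8.1408 ~ t(5).
Step 5: Two-sided p-value from the t-distribution with 5 df = 0.000454.
Step 6: alpha = 0.05. reject H0.

rho = 0.9643, p = 0.000454, reject H0 at alpha = 0.05.


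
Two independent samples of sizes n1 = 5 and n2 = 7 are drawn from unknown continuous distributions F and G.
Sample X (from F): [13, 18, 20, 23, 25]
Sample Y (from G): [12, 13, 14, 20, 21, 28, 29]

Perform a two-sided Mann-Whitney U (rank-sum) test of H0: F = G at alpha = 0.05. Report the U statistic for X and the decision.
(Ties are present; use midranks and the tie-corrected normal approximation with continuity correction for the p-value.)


Step 1: Combine and sort all 12 observations; assign midranks.
sorted (value, group): (12,Y), (13,X), (13,Y), (14,Y), (18,X), (20,X), (20,Y), (21,Y), (23,X), (25,X), (28,Y), (29,Y)
ranks: 12->1, 13->2.5, 13->2.5, 14->4, 18->5, 20->6.5, 20->6.5, 21->8, 23->9, 25->10, 28->11, 29->12
Step 2: Rank sum for X: R1 = 2.5 + 5 + 6.5 + 9 + 10 = 33.
Step 3: U_X = R1 - n1(n1+1)/2 = 33 - 5*6/2 = 33 - 15 = 18.
       U_Y = n1*n2 - U_X = 35 - 18 = 17.
Step 4: Ties are present, so use the tie-corrected normal approximation (with continuity correction) for the p-value.
Step 5: p-value = 1.000000; compare to alpha = 0.05. fail to reject H0.

U_X = 18, p = 1.000000, fail to reject H0 at alpha = 0.05.


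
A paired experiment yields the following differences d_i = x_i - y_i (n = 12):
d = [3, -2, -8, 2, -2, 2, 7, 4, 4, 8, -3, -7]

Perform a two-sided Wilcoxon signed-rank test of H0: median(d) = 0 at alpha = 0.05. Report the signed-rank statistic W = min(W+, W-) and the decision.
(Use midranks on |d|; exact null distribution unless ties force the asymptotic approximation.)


Step 1: Drop any zero differences (none here) and take |d_i|.
|d| = [3, 2, 8, 2, 2, 2, 7, 4, 4, 8, 3, 7]
Step 2: Midrank |d_i| (ties get averaged ranks).
ranks: |3|->5.5, |2|->2.5, |8|->11.5, |2|->2.5, |2|->2.5, |2|->2.5, |7|->9.5, |4|->7.5, |4|->7.5, |8|->11.5, |3|->5.5, |7|->9.5
Step 3: Attach original signs; sum ranks with positive sign and with negative sign.
W+ = 5.5 + 2.5 + 2.5 + 9.5 + 7.5 + 7.5 + 11.5 = 46.5
W- = 2.5 + 11.5 + 2.5 + 5.5 + 9.5 = 31.5
(Check: W+ + W- = 78 should equal n(n+1)/2 = 78.)
Step 4: Test statistic W = min(W+, W-) = 31.5.
Step 5: Ties in |d|, so use the tie-corrected normal approximation.
        E[W] = n(n+1)/4 = 12*13/4 = 39.
        Tie groups: |d|=2 (t=4), |d|=3 (t=2), |d|=4 (t=2), |d|=7 (t=2), |d|=8 (t=2); sum(t^3 - t) = 84.
        Var[W] = n(n+1)(2n+1)/24 - sum(t^3-t)/48 = 3900/24 - 84/48 = 160.75.
        z = (W - E[W]) / sqrt(Var[W]) = (31.5 - 39) / 12.6787 = -0.5915.
        Two-sided p = 2*Phi(z) = 0.554157.
Step 6: alpha = 0.05. fail to reject H0.

W+ = 46.5, W- = 31.5, W = min = 31.5, p = 0.554157, fail to reject H0.


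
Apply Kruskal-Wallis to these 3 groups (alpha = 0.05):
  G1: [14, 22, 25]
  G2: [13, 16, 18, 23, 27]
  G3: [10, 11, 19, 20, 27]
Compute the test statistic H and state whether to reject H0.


Step 1: Combine all N = 13 observations and assign midranks.
sorted (value, group, rank): (10,G3,1), (11,G3,2), (13,G2,3), (14,G1,4), (16,G2,5), (18,G2,6), (19,G3,7), (20,G3,8), (22,G1,9), (23,G2,10), (25,G1,11), (27,G2,12.5), (27,G3,12.5)
Step 2: Sum ranks within each group.
R_1 = 24 (n_1 = 3)
R_2 = 36.5 (n_2 = 5)
R_3 = 30.5 (n_3 = 5)
Step 3: H = 12/(N(N+1)) * sum(R_i^2/n_i) - 3(N+1)
     = 12/(13*14) * (24^2/3 + 36.5^2/5 + 30.5^2/5) - 3*14
     = 0.065934 * 644.5 - 42
     = 0.494505.
Step 4: Ties present; correction factor C = 1 - 6/(13^3 - 13) = 0.997253. Corrected H = 0.494505 / 0.997253 = 0.495868.
Step 5: Under H0, H ~ chi^2(2); p-value = 0.780412.
Step 6: alpha = 0.05. fail to reject H0.

H = 0.4959, df = 2, p = 0.780412, fail to reject H0.


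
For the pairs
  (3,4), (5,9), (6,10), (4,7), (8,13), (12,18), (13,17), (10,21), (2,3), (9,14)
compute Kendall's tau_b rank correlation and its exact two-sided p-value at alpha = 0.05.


Step 1: Enumerate the 45 unordered pairs (i,j) with i<j and classify each by sign(x_j-x_i) * sign(y_j-y_i).
  (1,2):dx=+2,dy=+5->C; (1,3):dx=+3,dy=+6->C; (1,4):dx=+1,dy=+3->C; (1,5):dx=+5,dy=+9->C
  (1,6):dx=+9,dy=+14->C; (1,7):dx=+10,dy=+13->C; (1,8):dx=+7,dy=+17->C; (1,9):dx=-1,dy=-1->C
  (1,10):dx=+6,dy=+10->C; (2,3):dx=+1,dy=+1->C; (2,4):dx=-1,dy=-2->C; (2,5):dx=+3,dy=+4->C
  (2,6):dx=+7,dy=+9->C; (2,7):dx=+8,dy=+8->C; (2,8):dx=+5,dy=+12->C; (2,9):dx=-3,dy=-6->C
  (2,10):dx=+4,dy=+5->C; (3,4):dx=-2,dy=-3->C; (3,5):dx=+2,dy=+3->C; (3,6):dx=+6,dy=+8->C
  (3,7):dx=+7,dy=+7->C; (3,8):dx=+4,dy=+11->C; (3,9):dx=-4,dy=-7->C; (3,10):dx=+3,dy=+4->C
  (4,5):dx=+4,dy=+6->C; (4,6):dx=+8,dy=+11->C; (4,7):dx=+9,dy=+10->C; (4,8):dx=+6,dy=+14->C
  (4,9):dx=-2,dy=-4->C; (4,10):dx=+5,dy=+7->C; (5,6):dx=+4,dy=+5->C; (5,7):dx=+5,dy=+4->C
  (5,8):dx=+2,dy=+8->C; (5,9):dx=-6,dy=-10->C; (5,10):dx=+1,dy=+1->C; (6,7):dx=+1,dy=-1->D
  (6,8):dx=-2,dy=+3->D; (6,9):dx=-10,dy=-15->C; (6,10):dx=-3,dy=-4->C; (7,8):dx=-3,dy=+4->D
  (7,9):dx=-11,dy=-14->C; (7,10):dx=-4,dy=-3->C; (8,9):dx=-8,dy=-18->C; (8,10):dx=-1,dy=-7->C
  (9,10):dx=+7,dy=+11->C
Step 2: C = 42, D = 3, total pairs = 45.
Step 3: tau = (C - D)/(n(n-1)/2) = (42 - 3)/45 = 0.866667.
Step 4: Exact two-sided p-value (enumerate n! = 3628800 permutations of y under H0): p = 0.000115.
Step 5: alpha = 0.05. reject H0.

tau_b = 0.8667 (C=42, D=3), p = 0.000115, reject H0.


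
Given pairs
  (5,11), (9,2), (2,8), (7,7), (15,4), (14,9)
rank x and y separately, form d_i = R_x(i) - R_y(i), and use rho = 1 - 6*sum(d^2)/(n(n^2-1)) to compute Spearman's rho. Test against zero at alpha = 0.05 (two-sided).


Step 1: Rank x and y separately (midranks; no ties here).
rank(x): 5->2, 9->4, 2->1, 7->3, 15->6, 14->5
rank(y): 11->6, 2->1, 8->4, 7->3, 4->2, 9->5
Step 2: d_i = R_x(i) - R_y(i); compute d_i^2.
  (2-6)^2=16, (4-1)^2=9, (1-4)^2=9, (3-3)^2=0, (6-2)^2=16, (5-5)^2=0
sum(d^2) = 50.
Step 3: rho = 1 - 6*50 / (6*(6^2 - 1)) = 1 - 300/210 = -0.428571.
Step 4: Under H0, t = rho * sqrt((n-2)/(1-rho^2)) = -0.9487 ~ t(4).
Step 5: Two-sided p-value from the t-distribution with 4 df = 0.396501.
Step 6: alpha = 0.05. fail to reject H0.

rho = -0.4286, p = 0.396501, fail to reject H0 at alpha = 0.05.


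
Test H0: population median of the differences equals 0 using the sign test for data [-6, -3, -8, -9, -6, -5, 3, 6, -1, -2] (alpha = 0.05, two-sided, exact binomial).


Step 1: Discard zero differences. Original n = 10; n_eff = number of nonzero differences = 10.
Nonzero differences (with sign): -6, -3, -8, -9, -6, -5, +3, +6, -1, -2
Step 2: Count signs: positive = 2, negative = 8.
Step 3: Under H0: P(positive) = 0.5, so the number of positives S ~ Bin(10, 0.5).
Step 4: Two-sided exact p-value = sum of Bin(10,0.5) probabilities at or below the observed probability = 0.109375.
Step 5: alpha = 0.05. fail to reject H0.

n_eff = 10, pos = 2, neg = 8, p = 0.109375, fail to reject H0.


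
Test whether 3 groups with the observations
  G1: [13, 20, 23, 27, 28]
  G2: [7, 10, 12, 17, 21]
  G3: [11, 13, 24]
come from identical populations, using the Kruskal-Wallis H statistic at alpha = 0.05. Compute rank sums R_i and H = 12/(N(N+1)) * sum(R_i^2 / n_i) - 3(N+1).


Step 1: Combine all N = 13 observations and assign midranks.
sorted (value, group, rank): (7,G2,1), (10,G2,2), (11,G3,3), (12,G2,4), (13,G1,5.5), (13,G3,5.5), (17,G2,7), (20,G1,8), (21,G2,9), (23,G1,10), (24,G3,11), (27,G1,12), (28,G1,13)
Step 2: Sum ranks within each group.
R_1 = 48.5 (n_1 = 5)
R_2 = 23 (n_2 = 5)
R_3 = 19.5 (n_3 = 3)
Step 3: H = 12/(N(N+1)) * sum(R_i^2/n_i) - 3(N+1)
     = 12/(13*14) * (48.5^2/5 + 23^2/5 + 19.5^2/3) - 3*14
     = 0.065934 * 703 - 42
     = 4.351648.
Step 4: Ties present; correction factor C = 1 - 6/(13^3 - 13) = 0.997253. Corrected H = 4.351648 / 0.997253 = 4.363636.
Step 5: Under H0, H ~ chi^2(2); p-value = 0.112836.
Step 6: alpha = 0.05. fail to reject H0.

H = 4.3636, df = 2, p = 0.112836, fail to reject H0.


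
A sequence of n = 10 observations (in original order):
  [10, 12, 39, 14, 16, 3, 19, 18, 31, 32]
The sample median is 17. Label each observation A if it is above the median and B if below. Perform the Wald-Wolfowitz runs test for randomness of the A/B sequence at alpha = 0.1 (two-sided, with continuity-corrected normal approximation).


Step 1: Compute median = 17; label A = above, B = below.
Labels in order: BBABBBAAAA  (n_A = 5, n_B = 5)
Step 2: Count runs R = 4.
Step 3: Under H0 (random ordering), E[R] = 2*n_A*n_B/(n_A+n_B) + 1 = 2*5*5/10 + 1 = 6.0000.
        Var[R] = 2*n_A*n_B*(2*n_A*n_B - n_A - n_B) / ((n_A+n_B)^2 * (n_A+n_B-1)) = 2000/900 = 2.2222.
        SD[R] = 1.4907.
Step 4: Continuity-corrected z = (R + 0.5 - E[R]) / SD[R] = (4 + 0.5 - 6.0000) / 1.4907 = -1.0062.
Step 5: Two-sided p-value via normal approximation = 2*(1 - Phi(|z|)) = 0.314305.
Step 6: alpha = 0.1. fail to reject H0.

R = 4, z = -1.0062, p = 0.314305, fail to reject H0.


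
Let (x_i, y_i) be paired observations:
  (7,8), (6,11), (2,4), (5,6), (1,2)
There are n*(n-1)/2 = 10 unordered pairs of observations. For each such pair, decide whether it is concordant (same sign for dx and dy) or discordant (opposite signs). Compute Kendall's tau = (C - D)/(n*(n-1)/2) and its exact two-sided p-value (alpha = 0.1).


Step 1: Enumerate the 10 unordered pairs (i,j) with i<j and classify each by sign(x_j-x_i) * sign(y_j-y_i).
  (1,2):dx=-1,dy=+3->D; (1,3):dx=-5,dy=-4->C; (1,4):dx=-2,dy=-2->C; (1,5):dx=-6,dy=-6->C
  (2,3):dx=-4,dy=-7->C; (2,4):dx=-1,dy=-5->C; (2,5):dx=-5,dy=-9->C; (3,4):dx=+3,dy=+2->C
  (3,5):dx=-1,dy=-2->C; (4,5):dx=-4,dy=-4->C
Step 2: C = 9, D = 1, total pairs = 10.
Step 3: tau = (C - D)/(n(n-1)/2) = (9 - 1)/10 = 0.800000.
Step 4: Exact two-sided p-value (enumerate n! = 120 permutations of y under H0): p = 0.083333.
Step 5: alpha = 0.1. reject H0.

tau_b = 0.8000 (C=9, D=1), p = 0.083333, reject H0.


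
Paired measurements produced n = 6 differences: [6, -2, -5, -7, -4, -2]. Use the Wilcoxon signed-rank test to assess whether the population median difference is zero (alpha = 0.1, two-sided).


Step 1: Drop any zero differences (none here) and take |d_i|.
|d| = [6, 2, 5, 7, 4, 2]
Step 2: Midrank |d_i| (ties get averaged ranks).
ranks: |6|->5, |2|->1.5, |5|->4, |7|->6, |4|->3, |2|->1.5
Step 3: Attach original signs; sum ranks with positive sign and with negative sign.
W+ = 5 = 5
W- = 1.5 + 4 + 6 + 3 + 1.5 = 16
(Check: W+ + W- = 21 should equal n(n+1)/2 = 21.)
Step 4: Test statistic W = min(W+, W-) = 5.
Step 5: Ties in |d|, so use the tie-corrected normal approximation.
        E[W] = n(n+1)/4 = 6*7/4 = 10.5.
        Tie groups: |d|=2 (t=2); sum(t^3 - t) = 6.
        Var[W] = n(n+1)(2n+1)/24 - sum(t^3-t)/48 = 546/24 - 6/48 = 22.625.
        z = (W - E[W]) / sqrt(Var[W]) = (5 - 10.5) / 4.7566 = -1.1563.
        Two-sided p = 2*Phi(z) = 0.247561.
Step 6: alpha = 0.1. fail to reject H0.

W+ = 5, W- = 16, W = min = 5, p = 0.247561, fail to reject H0.


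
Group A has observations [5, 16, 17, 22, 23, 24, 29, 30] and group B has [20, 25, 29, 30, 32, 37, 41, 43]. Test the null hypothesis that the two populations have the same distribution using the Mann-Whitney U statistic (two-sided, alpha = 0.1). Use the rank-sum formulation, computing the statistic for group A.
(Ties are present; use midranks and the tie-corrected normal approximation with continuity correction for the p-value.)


Step 1: Combine and sort all 16 observations; assign midranks.
sorted (value, group): (5,X), (16,X), (17,X), (20,Y), (22,X), (23,X), (24,X), (25,Y), (29,X), (29,Y), (30,X), (30,Y), (32,Y), (37,Y), (41,Y), (43,Y)
ranks: 5->1, 16->2, 17->3, 20->4, 22->5, 23->6, 24->7, 25->8, 29->9.5, 29->9.5, 30->11.5, 30->11.5, 32->13, 37->14, 41->15, 43->16
Step 2: Rank sum for X: R1 = 1 + 2 + 3 + 5 + 6 + 7 + 9.5 + 11.5 = 45.
Step 3: U_X = R1 - n1(n1+1)/2 = 45 - 8*9/2 = 45 - 36 = 9.
       U_Y = n1*n2 - U_X = 64 - 9 = 55.
Step 4: Ties are present, so use the tie-corrected normal approximation (with continuity correction) for the p-value.
Step 5: p-value = 0.017959; compare to alpha = 0.1. reject H0.

U_X = 9, p = 0.017959, reject H0 at alpha = 0.1.


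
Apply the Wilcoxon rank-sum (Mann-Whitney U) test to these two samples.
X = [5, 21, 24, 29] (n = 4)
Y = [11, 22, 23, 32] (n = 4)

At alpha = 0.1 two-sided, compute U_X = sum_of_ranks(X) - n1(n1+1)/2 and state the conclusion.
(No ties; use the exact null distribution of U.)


Step 1: Combine and sort all 8 observations; assign midranks.
sorted (value, group): (5,X), (11,Y), (21,X), (22,Y), (23,Y), (24,X), (29,X), (32,Y)
ranks: 5->1, 11->2, 21->3, 22->4, 23->5, 24->6, 29->7, 32->8
Step 2: Rank sum for X: R1 = 1 + 3 + 6 + 7 = 17.
Step 3: U_X = R1 - n1(n1+1)/2 = 17 - 4*5/2 = 17 - 10 = 7.
       U_Y = n1*n2 - U_X = 16 - 7 = 9.
Step 4: No ties, so the exact null distribution of U (based on enumerating the C(8,4) = 70 equally likely rank assignments) gives the two-sided p-value.
Step 5: p-value = 0.885714; compare to alpha = 0.1. fail to reject H0.

U_X = 7, p = 0.885714, fail to reject H0 at alpha = 0.1.


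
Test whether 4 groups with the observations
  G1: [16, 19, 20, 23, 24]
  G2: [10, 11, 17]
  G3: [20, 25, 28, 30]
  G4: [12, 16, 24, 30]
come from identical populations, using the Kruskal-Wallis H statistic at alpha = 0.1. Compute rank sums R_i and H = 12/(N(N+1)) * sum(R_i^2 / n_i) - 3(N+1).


Step 1: Combine all N = 16 observations and assign midranks.
sorted (value, group, rank): (10,G2,1), (11,G2,2), (12,G4,3), (16,G1,4.5), (16,G4,4.5), (17,G2,6), (19,G1,7), (20,G1,8.5), (20,G3,8.5), (23,G1,10), (24,G1,11.5), (24,G4,11.5), (25,G3,13), (28,G3,14), (30,G3,15.5), (30,G4,15.5)
Step 2: Sum ranks within each group.
R_1 = 41.5 (n_1 = 5)
R_2 = 9 (n_2 = 3)
R_3 = 51 (n_3 = 4)
R_4 = 34.5 (n_4 = 4)
Step 3: H = 12/(N(N+1)) * sum(R_i^2/n_i) - 3(N+1)
     = 12/(16*17) * (41.5^2/5 + 9^2/3 + 51^2/4 + 34.5^2/4) - 3*17
     = 0.044118 * 1319.26 - 51
     = 7.202757.
Step 4: Ties present; correction factor C = 1 - 24/(16^3 - 16) = 0.994118. Corrected H = 7.202757 / 0.994118 = 7.245377.
Step 5: Under H0, H ~ chi^2(3); p-value = 0.064475.
Step 6: alpha = 0.1. reject H0.

H = 7.2454, df = 3, p = 0.064475, reject H0.


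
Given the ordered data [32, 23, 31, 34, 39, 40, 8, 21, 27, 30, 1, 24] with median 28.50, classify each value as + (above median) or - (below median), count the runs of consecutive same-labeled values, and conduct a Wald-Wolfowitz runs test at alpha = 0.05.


Step 1: Compute median = 28.50; label A = above, B = below.
Labels in order: ABAAAABBBABB  (n_A = 6, n_B = 6)
Step 2: Count runs R = 6.
Step 3: Under H0 (random ordering), E[R] = 2*n_A*n_B/(n_A+n_B) + 1 = 2*6*6/12 + 1 = 7.0000.
        Var[R] = 2*n_A*n_B*(2*n_A*n_B - n_A - n_B) / ((n_A+n_B)^2 * (n_A+n_B-1)) = 4320/1584 = 2.7273.
        SD[R] = 1.6514.
Step 4: Continuity-corrected z = (R + 0.5 - E[R]) / SD[R] = (6 + 0.5 - 7.0000) / 1.6514 = -0.3028.
Step 5: Two-sided p-value via normal approximation = 2*(1 - Phi(|z|)) = 0.762069.
Step 6: alpha = 0.05. fail to reject H0.

R = 6, z = -0.3028, p = 0.762069, fail to reject H0.
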